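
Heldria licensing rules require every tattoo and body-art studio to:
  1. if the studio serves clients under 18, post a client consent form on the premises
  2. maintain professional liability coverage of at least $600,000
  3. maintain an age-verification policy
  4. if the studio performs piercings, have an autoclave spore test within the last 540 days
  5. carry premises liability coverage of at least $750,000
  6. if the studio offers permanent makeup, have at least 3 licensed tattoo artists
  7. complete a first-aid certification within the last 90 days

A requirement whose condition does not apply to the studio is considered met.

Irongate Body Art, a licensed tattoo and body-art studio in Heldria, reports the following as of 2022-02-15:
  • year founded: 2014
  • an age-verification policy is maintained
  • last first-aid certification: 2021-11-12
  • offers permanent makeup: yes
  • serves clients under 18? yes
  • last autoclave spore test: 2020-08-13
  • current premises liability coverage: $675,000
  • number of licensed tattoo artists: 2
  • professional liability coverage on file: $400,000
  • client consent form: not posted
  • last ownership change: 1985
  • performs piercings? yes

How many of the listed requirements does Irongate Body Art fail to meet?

6

1. condition 'serves clients under 18' holds; client consent form absent → not met
2. professional liability coverage $400,000 < $600,000 → not met
3. age-verification policy present → met
4. condition 'performs piercings' holds; autoclave spore test 551 days ago vs limit 540 → not met
5. premises liability coverage $675,000 < $750,000 → not met
6. condition 'offers permanent makeup' holds; licensed tattoo artists 2 < 3 → not met
7. first-aid certification 95 days ago vs limit 90 → not met
Not met: 6 of 7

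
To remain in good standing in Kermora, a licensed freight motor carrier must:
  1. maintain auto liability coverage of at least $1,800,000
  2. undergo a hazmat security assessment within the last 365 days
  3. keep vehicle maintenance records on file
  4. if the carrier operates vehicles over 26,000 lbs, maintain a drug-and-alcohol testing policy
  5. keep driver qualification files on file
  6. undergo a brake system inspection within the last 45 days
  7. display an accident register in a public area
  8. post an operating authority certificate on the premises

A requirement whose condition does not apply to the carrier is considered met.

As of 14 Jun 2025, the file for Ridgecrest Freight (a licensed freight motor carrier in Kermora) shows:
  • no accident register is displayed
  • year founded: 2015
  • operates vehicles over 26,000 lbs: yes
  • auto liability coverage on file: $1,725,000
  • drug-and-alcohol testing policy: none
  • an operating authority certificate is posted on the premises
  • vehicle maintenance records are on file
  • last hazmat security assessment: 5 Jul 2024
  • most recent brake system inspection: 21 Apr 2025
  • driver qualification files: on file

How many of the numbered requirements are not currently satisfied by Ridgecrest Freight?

4

1. auto liability coverage $1,725,000 < $1,800,000 → not met
2. hazmat security assessment 344 days ago vs limit 365 → met
3. vehicle maintenance records present → met
4. condition 'operates vehicles over 26,000 lbs' holds; drug-and-alcohol testing policy absent → not met
5. driver qualification files present → met
6. brake system inspection 54 days ago vs limit 45 → not met
7. accident register absent → not met
8. operating authority certificate present → met
Not met: 4 of 8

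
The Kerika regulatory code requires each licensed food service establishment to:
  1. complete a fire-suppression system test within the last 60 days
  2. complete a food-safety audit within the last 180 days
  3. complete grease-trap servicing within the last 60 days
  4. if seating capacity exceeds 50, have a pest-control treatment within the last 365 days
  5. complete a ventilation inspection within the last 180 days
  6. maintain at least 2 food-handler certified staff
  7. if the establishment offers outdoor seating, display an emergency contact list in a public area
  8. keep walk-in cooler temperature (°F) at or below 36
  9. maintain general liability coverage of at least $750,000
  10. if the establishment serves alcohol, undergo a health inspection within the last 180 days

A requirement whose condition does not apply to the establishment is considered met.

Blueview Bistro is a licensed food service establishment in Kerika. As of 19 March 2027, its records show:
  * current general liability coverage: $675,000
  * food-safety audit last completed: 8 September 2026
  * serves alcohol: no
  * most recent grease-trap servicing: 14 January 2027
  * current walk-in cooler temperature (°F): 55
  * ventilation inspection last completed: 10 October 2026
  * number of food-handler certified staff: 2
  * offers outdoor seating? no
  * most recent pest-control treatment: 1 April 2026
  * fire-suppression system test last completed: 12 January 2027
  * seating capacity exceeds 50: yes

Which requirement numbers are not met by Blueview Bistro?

1, 2, 3, 8, 9

1. fire-suppression system test 66 days ago vs limit 60 → not met
2. food-safety audit 192 days ago vs limit 180 → not met
3. grease-trap servicing 64 days ago vs limit 60 → not met
4. condition 'seating capacity exceeds 50' holds; pest-control treatment 352 days ago vs limit 365 → met
5. ventilation inspection 160 days ago vs limit 180 → met
6. food-handler certified staff 2 ≥ 2 → met
7. condition 'offers outdoor seating' does not hold → requirement n/a → met
8. walk-in cooler temperature (°F) 55 > 36 → not met
9. general liability coverage $675,000 < $750,000 → not met
10. condition 'serves alcohol' does not hold → requirement n/a → met
Not met: 1, 2, 3, 8, 9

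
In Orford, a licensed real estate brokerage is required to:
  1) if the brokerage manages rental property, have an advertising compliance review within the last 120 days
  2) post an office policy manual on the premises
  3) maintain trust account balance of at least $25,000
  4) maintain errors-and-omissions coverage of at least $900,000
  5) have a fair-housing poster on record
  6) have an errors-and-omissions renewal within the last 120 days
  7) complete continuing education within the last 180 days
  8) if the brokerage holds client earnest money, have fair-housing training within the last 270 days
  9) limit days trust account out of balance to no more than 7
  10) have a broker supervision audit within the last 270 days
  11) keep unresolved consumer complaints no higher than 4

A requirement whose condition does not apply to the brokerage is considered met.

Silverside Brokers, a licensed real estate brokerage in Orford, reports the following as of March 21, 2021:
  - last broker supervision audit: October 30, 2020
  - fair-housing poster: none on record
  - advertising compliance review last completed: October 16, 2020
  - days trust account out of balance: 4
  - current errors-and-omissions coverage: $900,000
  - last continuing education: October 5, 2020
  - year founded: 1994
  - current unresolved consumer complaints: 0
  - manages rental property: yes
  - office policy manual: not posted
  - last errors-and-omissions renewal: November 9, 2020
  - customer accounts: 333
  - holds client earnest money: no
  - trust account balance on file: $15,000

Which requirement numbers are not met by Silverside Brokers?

1. condition 'manages rental property' holds; advertising compliance review 156 days ago vs limit 120 → not met
2. office policy manual absent → not met
3. trust account balance $15,000 < $25,000 → not met
4. errors-and-omissions coverage $900,000 ≥ $900,000 → met
5. fair-housing poster absent → not met
6. errors-and-omissions renewal 132 days ago vs limit 120 → not met
7. continuing education 167 days ago vs limit 180 → met
8. condition 'holds client earnest money' does not hold → requirement n/a → met
9. days trust account out of balance 4 ≤ 7 → met
10. broker supervision audit 142 days ago vs limit 270 → met
11. unresolved consumer complaints 0 ≤ 4 → met
Not met: 1, 2, 3, 5, 6

1, 2, 3, 5, 6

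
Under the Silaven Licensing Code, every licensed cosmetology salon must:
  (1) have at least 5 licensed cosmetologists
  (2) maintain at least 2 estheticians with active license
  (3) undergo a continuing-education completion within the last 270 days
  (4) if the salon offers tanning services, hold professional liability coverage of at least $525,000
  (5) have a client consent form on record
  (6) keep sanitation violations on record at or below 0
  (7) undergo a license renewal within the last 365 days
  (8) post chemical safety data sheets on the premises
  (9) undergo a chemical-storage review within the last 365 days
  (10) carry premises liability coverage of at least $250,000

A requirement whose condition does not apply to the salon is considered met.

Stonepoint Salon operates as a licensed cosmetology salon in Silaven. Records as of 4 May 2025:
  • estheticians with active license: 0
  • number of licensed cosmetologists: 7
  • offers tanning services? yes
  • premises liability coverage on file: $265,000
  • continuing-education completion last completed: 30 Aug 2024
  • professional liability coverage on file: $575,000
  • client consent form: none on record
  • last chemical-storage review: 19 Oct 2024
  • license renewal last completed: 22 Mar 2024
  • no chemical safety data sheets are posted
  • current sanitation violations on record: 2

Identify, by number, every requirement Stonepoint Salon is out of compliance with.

2, 5, 6, 7, 8

1. licensed cosmetologists 7 ≥ 5 → met
2. estheticians with active license 0 < 2 → not met
3. continuing-education completion 247 days ago vs limit 270 → met
4. condition 'offers tanning services' holds; professional liability coverage $575,000 ≥ $525,000 → met
5. client consent form absent → not met
6. sanitation violations on record 2 > 0 → not met
7. license renewal 408 days ago vs limit 365 → not met
8. chemical safety data sheets absent → not met
9. chemical-storage review 197 days ago vs limit 365 → met
10. premises liability coverage $265,000 ≥ $250,000 → met
Not met: 2, 5, 6, 7, 8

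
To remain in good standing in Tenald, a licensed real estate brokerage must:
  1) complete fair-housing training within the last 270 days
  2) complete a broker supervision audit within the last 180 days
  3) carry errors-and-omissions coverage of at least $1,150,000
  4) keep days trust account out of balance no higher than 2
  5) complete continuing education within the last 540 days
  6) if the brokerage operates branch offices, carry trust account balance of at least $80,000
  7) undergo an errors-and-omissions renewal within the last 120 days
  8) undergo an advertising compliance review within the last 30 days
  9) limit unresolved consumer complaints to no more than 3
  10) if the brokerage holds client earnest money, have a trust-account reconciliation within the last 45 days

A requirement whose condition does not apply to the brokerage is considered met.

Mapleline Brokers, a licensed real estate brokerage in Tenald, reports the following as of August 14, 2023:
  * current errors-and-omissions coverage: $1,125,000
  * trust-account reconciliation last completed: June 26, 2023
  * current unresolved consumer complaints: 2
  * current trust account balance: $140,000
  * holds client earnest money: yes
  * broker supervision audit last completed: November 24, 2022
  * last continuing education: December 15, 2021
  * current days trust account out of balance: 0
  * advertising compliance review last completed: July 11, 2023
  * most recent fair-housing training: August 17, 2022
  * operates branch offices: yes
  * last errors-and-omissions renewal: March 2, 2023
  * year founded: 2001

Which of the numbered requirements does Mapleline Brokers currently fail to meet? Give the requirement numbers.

1. fair-housing training 362 days ago vs limit 270 → not met
2. broker supervision audit 263 days ago vs limit 180 → not met
3. errors-and-omissions coverage $1,125,000 < $1,150,000 → not met
4. days trust account out of balance 0 ≤ 2 → met
5. continuing education 607 days ago vs limit 540 → not met
6. condition 'operates branch offices' holds; trust account balance $140,000 ≥ $80,000 → met
7. errors-and-omissions renewal 165 days ago vs limit 120 → not met
8. advertising compliance review 34 days ago vs limit 30 → not met
9. unresolved consumer complaints 2 ≤ 3 → met
10. condition 'holds client earnest money' holds; trust-account reconciliation 49 days ago vs limit 45 → not met
Not met: 1, 2, 3, 5, 7, 8, 10

1, 2, 3, 5, 7, 8, 10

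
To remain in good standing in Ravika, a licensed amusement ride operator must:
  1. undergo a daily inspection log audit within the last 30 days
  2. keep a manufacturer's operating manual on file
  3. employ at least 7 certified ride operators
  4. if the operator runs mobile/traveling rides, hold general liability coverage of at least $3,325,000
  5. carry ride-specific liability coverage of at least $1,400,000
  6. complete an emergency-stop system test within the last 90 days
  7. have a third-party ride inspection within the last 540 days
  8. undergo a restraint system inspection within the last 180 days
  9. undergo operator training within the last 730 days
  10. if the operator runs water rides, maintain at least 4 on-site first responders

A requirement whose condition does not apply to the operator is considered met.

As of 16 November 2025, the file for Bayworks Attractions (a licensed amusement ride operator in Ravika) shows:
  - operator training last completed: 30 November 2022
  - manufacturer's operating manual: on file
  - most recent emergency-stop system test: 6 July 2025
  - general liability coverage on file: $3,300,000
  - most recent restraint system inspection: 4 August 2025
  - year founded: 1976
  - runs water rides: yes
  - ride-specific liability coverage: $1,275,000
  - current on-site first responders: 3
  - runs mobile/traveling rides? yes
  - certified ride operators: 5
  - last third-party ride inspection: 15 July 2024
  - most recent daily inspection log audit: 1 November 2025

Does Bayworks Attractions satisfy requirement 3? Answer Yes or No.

No

3. certified ride operators 5 < 7 → not met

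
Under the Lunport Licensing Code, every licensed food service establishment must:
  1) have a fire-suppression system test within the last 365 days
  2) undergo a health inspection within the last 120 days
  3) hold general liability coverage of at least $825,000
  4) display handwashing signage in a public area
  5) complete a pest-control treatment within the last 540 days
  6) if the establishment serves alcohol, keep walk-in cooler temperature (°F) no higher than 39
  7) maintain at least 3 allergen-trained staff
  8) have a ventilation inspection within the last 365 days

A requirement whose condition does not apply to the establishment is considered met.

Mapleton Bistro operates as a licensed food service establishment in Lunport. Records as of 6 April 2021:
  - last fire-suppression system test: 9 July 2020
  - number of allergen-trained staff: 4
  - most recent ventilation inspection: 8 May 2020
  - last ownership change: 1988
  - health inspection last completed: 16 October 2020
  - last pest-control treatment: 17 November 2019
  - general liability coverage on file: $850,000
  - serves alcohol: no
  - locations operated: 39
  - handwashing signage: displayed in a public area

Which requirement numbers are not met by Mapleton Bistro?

1. fire-suppression system test 271 days ago vs limit 365 → met
2. health inspection 172 days ago vs limit 120 → not met
3. general liability coverage $850,000 ≥ $825,000 → met
4. handwashing signage present → met
5. pest-control treatment 506 days ago vs limit 540 → met
6. condition 'serves alcohol' does not hold → requirement n/a → met
7. allergen-trained staff 4 ≥ 3 → met
8. ventilation inspection 333 days ago vs limit 365 → met
Not met: 2

2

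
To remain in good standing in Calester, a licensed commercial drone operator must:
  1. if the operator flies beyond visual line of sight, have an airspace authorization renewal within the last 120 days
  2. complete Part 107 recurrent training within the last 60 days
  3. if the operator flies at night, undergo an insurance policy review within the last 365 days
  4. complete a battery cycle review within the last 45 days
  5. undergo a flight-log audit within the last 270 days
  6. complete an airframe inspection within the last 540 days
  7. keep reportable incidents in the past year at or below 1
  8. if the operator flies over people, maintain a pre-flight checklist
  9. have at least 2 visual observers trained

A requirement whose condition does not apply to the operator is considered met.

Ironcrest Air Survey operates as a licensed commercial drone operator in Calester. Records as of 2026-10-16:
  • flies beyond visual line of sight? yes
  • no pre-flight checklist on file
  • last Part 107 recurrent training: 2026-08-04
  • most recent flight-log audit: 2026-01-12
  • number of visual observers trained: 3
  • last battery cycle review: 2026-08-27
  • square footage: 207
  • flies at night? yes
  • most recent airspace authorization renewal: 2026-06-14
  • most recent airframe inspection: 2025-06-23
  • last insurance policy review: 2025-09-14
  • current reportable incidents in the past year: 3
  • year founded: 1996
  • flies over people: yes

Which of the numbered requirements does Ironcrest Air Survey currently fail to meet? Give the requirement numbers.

1, 2, 3, 4, 5, 7, 8

1. condition 'flies beyond visual line of sight' holds; airspace authorization renewal 124 days ago vs limit 120 → not met
2. Part 107 recurrent training 73 days ago vs limit 60 → not met
3. condition 'flies at night' holds; insurance policy review 397 days ago vs limit 365 → not met
4. battery cycle review 50 days ago vs limit 45 → not met
5. flight-log audit 277 days ago vs limit 270 → not met
6. airframe inspection 480 days ago vs limit 540 → met
7. reportable incidents in the past year 3 > 1 → not met
8. condition 'flies over people' holds; pre-flight checklist absent → not met
9. visual observers trained 3 ≥ 2 → met
Not met: 1, 2, 3, 4, 5, 7, 8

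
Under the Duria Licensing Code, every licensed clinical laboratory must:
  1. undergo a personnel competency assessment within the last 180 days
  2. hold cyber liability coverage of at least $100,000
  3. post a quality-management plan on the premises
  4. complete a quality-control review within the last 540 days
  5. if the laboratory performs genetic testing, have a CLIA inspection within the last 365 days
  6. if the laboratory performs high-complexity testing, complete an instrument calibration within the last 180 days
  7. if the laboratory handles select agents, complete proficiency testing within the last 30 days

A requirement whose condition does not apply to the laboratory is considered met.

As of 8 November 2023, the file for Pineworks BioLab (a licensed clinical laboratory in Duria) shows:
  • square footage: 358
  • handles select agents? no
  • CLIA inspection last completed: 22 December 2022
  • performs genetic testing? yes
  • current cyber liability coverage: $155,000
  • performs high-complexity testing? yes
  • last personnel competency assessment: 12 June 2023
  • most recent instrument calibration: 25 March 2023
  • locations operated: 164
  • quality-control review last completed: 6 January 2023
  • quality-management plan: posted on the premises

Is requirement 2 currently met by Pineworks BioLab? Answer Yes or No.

Yes

2. cyber liability coverage $155,000 ≥ $100,000 → met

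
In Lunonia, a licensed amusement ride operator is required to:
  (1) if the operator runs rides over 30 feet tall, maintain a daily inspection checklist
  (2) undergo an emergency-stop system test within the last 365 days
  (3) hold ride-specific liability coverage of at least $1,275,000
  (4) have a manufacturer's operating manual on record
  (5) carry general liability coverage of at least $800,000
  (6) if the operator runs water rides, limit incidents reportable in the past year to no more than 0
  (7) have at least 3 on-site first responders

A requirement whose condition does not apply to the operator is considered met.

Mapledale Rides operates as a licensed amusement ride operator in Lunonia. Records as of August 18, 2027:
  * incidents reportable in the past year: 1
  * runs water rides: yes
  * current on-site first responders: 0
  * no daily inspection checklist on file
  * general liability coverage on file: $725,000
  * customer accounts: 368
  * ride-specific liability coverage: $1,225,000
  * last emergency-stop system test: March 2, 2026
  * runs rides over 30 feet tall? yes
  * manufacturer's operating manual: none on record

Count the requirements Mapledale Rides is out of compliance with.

1. condition 'runs rides over 30 feet tall' holds; daily inspection checklist absent → not met
2. emergency-stop system test 534 days ago vs limit 365 → not met
3. ride-specific liability coverage $1,225,000 < $1,275,000 → not met
4. manufacturer's operating manual absent → not met
5. general liability coverage $725,000 < $800,000 → not met
6. condition 'runs water rides' holds; incidents reportable in the past year 1 > 0 → not met
7. on-site first responders 0 < 3 → not met
Not met: 7 of 7

7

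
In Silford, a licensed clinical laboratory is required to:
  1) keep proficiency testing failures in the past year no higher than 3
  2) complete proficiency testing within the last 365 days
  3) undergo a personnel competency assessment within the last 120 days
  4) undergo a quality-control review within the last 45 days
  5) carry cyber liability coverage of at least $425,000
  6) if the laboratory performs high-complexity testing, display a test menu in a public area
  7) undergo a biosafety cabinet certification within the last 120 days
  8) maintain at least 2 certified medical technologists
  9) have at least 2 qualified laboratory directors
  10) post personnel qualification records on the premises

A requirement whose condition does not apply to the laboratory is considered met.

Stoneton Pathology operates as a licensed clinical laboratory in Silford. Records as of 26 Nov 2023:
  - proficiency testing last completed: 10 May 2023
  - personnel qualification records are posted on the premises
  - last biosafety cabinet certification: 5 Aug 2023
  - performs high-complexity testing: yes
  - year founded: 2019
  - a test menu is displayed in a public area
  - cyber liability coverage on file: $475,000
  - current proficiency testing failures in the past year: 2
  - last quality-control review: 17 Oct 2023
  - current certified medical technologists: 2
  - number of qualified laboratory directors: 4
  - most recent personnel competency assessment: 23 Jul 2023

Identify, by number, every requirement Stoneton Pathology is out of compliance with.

3

1. proficiency testing failures in the past year 2 ≤ 3 → met
2. proficiency testing 200 days ago vs limit 365 → met
3. personnel competency assessment 126 days ago vs limit 120 → not met
4. quality-control review 40 days ago vs limit 45 → met
5. cyber liability coverage $475,000 ≥ $425,000 → met
6. condition 'performs high-complexity testing' holds; test menu present → met
7. biosafety cabinet certification 113 days ago vs limit 120 → met
8. certified medical technologists 2 ≥ 2 → met
9. qualified laboratory directors 4 ≥ 2 → met
10. personnel qualification records present → met
Not met: 3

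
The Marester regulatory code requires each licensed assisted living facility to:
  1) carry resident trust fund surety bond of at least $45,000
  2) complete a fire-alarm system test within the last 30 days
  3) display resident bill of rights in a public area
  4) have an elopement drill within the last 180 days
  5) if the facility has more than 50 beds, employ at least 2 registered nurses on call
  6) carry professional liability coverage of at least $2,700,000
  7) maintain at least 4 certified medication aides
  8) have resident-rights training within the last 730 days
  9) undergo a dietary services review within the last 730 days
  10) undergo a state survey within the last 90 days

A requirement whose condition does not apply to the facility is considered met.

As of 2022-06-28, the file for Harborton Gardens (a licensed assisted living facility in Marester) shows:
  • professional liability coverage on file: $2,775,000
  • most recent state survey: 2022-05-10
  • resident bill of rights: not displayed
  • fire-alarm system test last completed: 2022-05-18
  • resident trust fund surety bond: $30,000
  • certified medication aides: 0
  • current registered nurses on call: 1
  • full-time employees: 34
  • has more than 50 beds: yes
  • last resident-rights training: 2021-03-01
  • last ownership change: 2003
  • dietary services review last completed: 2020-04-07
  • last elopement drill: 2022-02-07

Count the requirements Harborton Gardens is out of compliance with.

1. resident trust fund surety bond $30,000 < $45,000 → not met
2. fire-alarm system test 41 days ago vs limit 30 → not met
3. resident bill of rights absent → not met
4. elopement drill 141 days ago vs limit 180 → met
5. condition 'has more than 50 beds' holds; registered nurses on call 1 < 2 → not met
6. professional liability coverage $2,775,000 ≥ $2,700,000 → met
7. certified medication aides 0 < 4 → not met
8. resident-rights training 484 days ago vs limit 730 → met
9. dietary services review 812 days ago vs limit 730 → not met
10. state survey 49 days ago vs limit 90 → met
Not met: 6 of 10

6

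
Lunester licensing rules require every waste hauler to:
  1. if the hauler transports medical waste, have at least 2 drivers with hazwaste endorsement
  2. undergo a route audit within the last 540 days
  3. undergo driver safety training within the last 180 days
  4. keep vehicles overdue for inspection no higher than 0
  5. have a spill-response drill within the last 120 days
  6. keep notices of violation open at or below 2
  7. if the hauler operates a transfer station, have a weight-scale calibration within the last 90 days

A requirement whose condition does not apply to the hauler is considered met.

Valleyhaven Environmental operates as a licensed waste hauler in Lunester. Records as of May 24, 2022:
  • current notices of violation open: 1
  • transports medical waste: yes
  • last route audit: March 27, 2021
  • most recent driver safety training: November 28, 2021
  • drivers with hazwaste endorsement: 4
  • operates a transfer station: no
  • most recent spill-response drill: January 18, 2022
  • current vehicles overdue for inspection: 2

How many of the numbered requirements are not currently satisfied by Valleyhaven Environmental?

1. condition 'transports medical waste' holds; drivers with hazwaste endorsement 4 ≥ 2 → met
2. route audit 423 days ago vs limit 540 → met
3. driver safety training 177 days ago vs limit 180 → met
4. vehicles overdue for inspection 2 > 0 → not met
5. spill-response drill 126 days ago vs limit 120 → not met
6. notices of violation open 1 ≤ 2 → met
7. condition 'operates a transfer station' does not hold → requirement n/a → met
Not met: 2 of 7

2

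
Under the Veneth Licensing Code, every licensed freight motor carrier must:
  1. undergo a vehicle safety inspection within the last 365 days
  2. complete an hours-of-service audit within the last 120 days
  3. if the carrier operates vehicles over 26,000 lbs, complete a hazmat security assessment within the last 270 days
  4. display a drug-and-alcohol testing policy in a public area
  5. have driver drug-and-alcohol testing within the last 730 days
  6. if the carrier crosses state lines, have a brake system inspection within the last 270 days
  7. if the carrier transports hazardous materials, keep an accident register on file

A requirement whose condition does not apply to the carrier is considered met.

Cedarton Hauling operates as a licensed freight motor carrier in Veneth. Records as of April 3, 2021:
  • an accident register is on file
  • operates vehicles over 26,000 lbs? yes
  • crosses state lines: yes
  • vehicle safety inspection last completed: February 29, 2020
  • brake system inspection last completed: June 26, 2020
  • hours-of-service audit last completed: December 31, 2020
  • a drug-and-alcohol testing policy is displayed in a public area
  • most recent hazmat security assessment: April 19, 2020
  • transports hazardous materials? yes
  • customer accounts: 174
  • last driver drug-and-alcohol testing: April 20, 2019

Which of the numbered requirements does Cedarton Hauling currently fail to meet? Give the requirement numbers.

1. vehicle safety inspection 399 days ago vs limit 365 → not met
2. hours-of-service audit 93 days ago vs limit 120 → met
3. condition 'operates vehicles over 26,000 lbs' holds; hazmat security assessment 349 days ago vs limit 270 → not met
4. drug-and-alcohol testing policy present → met
5. driver drug-and-alcohol testing 714 days ago vs limit 730 → met
6. condition 'crosses state lines' holds; brake system inspection 281 days ago vs limit 270 → not met
7. condition 'transports hazardous materials' holds; accident register present → met
Not met: 1, 3, 6

1, 3, 6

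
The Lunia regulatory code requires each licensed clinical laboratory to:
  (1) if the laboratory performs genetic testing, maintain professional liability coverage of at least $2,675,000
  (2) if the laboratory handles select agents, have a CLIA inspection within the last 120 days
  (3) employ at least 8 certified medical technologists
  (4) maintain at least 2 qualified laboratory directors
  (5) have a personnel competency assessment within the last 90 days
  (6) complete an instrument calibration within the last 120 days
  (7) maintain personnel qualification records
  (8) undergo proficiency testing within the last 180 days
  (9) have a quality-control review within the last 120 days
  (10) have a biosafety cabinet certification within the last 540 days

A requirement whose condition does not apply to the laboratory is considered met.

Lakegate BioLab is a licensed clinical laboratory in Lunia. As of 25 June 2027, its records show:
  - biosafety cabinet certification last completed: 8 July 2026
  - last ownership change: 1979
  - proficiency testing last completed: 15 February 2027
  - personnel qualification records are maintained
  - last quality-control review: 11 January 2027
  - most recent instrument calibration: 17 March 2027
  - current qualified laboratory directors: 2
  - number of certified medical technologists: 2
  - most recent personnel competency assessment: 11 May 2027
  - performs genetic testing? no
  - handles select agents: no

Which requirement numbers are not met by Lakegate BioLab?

1. condition 'performs genetic testing' does not hold → requirement n/a → met
2. condition 'handles select agents' does not hold → requirement n/a → met
3. certified medical technologists 2 < 8 → not met
4. qualified laboratory directors 2 ≥ 2 → met
5. personnel competency assessment 45 days ago vs limit 90 → met
6. instrument calibration 100 days ago vs limit 120 → met
7. personnel qualification records present → met
8. proficiency testing 130 days ago vs limit 180 → met
9. quality-control review 165 days ago vs limit 120 → not met
10. biosafety cabinet certification 352 days ago vs limit 540 → met
Not met: 3, 9

3, 9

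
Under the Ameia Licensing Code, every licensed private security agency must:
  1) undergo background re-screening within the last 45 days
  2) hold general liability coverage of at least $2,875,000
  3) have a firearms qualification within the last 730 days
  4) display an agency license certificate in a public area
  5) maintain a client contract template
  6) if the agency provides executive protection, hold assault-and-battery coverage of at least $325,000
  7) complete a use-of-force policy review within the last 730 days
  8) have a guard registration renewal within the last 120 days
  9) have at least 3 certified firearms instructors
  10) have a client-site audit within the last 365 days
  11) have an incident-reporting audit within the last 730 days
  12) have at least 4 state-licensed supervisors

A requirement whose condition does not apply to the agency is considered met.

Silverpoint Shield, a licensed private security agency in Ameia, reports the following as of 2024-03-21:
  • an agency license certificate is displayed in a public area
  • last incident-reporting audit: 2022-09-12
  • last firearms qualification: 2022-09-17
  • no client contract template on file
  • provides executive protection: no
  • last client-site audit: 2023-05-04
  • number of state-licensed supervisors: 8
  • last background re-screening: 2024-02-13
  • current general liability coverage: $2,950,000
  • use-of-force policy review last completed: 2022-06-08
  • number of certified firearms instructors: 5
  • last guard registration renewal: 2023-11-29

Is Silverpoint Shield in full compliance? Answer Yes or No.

No

1. background re-screening 37 days ago vs limit 45 → met
2. general liability coverage $2,950,000 ≥ $2,875,000 → met
3. firearms qualification 551 days ago vs limit 730 → met
4. agency license certificate present → met
5. client contract template absent → not met
6. condition 'provides executive protection' does not hold → requirement n/a → met
7. use-of-force policy review 652 days ago vs limit 730 → met
8. guard registration renewal 113 days ago vs limit 120 → met
9. certified firearms instructors 5 ≥ 3 → met
10. client-site audit 322 days ago vs limit 365 → met
11. incident-reporting audit 556 days ago vs limit 730 → met
12. state-licensed supervisors 8 ≥ 4 → met
Not met: 5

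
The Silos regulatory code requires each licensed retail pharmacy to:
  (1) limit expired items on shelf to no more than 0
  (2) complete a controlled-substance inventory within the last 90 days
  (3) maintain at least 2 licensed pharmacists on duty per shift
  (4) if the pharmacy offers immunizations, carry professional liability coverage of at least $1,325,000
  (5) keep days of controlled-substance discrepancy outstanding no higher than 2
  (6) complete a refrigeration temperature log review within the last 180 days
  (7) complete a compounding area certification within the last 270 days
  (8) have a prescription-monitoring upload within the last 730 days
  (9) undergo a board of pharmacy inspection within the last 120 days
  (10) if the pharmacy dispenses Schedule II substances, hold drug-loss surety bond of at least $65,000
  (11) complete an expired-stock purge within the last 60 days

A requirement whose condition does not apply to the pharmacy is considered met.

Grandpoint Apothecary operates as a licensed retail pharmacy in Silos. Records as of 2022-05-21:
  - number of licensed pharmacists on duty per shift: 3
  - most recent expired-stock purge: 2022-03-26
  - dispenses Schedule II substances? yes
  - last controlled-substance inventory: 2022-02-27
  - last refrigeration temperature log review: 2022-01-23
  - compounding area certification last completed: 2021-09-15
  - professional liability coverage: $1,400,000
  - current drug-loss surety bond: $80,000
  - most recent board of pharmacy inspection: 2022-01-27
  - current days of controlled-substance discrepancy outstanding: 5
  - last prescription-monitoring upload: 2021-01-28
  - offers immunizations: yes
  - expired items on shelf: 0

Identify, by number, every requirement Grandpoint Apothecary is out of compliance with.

5

1. expired items on shelf 0 ≤ 0 → met
2. controlled-substance inventory 83 days ago vs limit 90 → met
3. licensed pharmacists on duty per shift 3 ≥ 2 → met
4. condition 'offers immunizations' holds; professional liability coverage $1,400,000 ≥ $1,325,000 → met
5. days of controlled-substance discrepancy outstanding 5 > 2 → not met
6. refrigeration temperature log review 118 days ago vs limit 180 → met
7. compounding area certification 248 days ago vs limit 270 → met
8. prescription-monitoring upload 478 days ago vs limit 730 → met
9. board of pharmacy inspection 114 days ago vs limit 120 → met
10. condition 'dispenses Schedule II substances' holds; drug-loss surety bond $80,000 ≥ $65,000 → met
11. expired-stock purge 56 days ago vs limit 60 → met
Not met: 5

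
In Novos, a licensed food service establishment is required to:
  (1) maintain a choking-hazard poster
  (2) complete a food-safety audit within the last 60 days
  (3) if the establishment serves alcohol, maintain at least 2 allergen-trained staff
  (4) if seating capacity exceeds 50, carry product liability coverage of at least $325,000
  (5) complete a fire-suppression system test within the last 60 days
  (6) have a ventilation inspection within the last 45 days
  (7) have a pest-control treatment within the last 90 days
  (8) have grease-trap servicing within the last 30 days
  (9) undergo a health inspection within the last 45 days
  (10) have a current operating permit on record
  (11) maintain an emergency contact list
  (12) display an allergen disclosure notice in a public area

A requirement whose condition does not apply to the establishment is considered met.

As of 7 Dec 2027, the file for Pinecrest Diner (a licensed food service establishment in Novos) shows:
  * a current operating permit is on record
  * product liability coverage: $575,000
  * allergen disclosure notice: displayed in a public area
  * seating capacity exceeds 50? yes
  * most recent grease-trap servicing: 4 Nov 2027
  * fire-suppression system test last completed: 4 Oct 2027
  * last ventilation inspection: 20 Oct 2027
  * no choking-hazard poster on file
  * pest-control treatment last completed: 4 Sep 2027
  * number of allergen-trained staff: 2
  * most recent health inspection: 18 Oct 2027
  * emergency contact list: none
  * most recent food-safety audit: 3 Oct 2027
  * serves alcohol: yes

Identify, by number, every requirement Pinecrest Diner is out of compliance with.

1. choking-hazard poster absent → not met
2. food-safety audit 65 days ago vs limit 60 → not met
3. condition 'serves alcohol' holds; allergen-trained staff 2 ≥ 2 → met
4. condition 'seating capacity exceeds 50' holds; product liability coverage $575,000 ≥ $325,000 → met
5. fire-suppression system test 64 days ago vs limit 60 → not met
6. ventilation inspection 48 days ago vs limit 45 → not met
7. pest-control treatment 94 days ago vs limit 90 → not met
8. grease-trap servicing 33 days ago vs limit 30 → not met
9. health inspection 50 days ago vs limit 45 → not met
10. current operating permit present → met
11. emergency contact list absent → not met
12. allergen disclosure notice present → met
Not met: 1, 2, 5, 6, 7, 8, 9, 11

1, 2, 5, 6, 7, 8, 9, 11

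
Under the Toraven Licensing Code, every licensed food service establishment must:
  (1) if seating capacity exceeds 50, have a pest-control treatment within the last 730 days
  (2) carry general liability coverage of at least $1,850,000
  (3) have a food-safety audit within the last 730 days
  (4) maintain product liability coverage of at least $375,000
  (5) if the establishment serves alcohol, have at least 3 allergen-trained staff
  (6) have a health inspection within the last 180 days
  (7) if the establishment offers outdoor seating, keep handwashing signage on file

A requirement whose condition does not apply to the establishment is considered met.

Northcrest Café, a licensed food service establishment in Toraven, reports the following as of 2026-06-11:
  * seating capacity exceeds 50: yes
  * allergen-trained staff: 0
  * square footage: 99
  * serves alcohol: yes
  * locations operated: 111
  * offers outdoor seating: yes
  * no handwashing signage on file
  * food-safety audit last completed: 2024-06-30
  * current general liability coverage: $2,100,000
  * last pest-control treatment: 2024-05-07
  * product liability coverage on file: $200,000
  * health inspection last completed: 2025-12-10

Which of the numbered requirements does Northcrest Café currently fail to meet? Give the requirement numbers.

1, 4, 5, 6, 7

1. condition 'seating capacity exceeds 50' holds; pest-control treatment 765 days ago vs limit 730 → not met
2. general liability coverage $2,100,000 ≥ $1,850,000 → met
3. food-safety audit 711 days ago vs limit 730 → met
4. product liability coverage $200,000 < $375,000 → not met
5. condition 'serves alcohol' holds; allergen-trained staff 0 < 3 → not met
6. health inspection 183 days ago vs limit 180 → not met
7. condition 'offers outdoor seating' holds; handwashing signage absent → not met
Not met: 1, 4, 5, 6, 7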